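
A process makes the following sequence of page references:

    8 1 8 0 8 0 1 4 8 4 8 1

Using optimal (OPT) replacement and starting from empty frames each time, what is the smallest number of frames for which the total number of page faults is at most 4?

3

f=1: 12 faults
f=2: 6 faults
f=3: 4 faults
f=4: 4 faults
Smallest f with faults ≤ 4 is 3.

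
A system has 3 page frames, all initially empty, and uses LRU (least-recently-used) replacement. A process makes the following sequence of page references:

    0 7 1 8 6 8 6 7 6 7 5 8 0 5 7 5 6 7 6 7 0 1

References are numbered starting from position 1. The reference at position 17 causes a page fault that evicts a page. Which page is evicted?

0

pos 1: 0 -> fault, frames [0]
pos 2: 7 -> fault, frames [0, 7]
pos 3: 1 -> fault, frames [0, 7, 1]
pos 4: 8 -> fault, evict 0, frames [7, 1, 8]
pos 5: 6 -> fault, evict 7, frames [1, 8, 6]
pos 6: 8 -> hit
pos 7: 6 -> hit
pos 8: 7 -> fault, evict 1, frames [8, 6, 7]
pos 9: 6 -> hit
pos 10: 7 -> hit
pos 11: 5 -> fault, evict 8, frames [6, 7, 5]
pos 12: 8 -> fault, evict 6, frames [7, 5, 8]
pos 13: 0 -> fault, evict 7, frames [5, 8, 0]
pos 14: 5 -> hit
pos 15: 7 -> fault, evict 8, frames [0, 5, 7]
pos 16: 5 -> hit
pos 17: 6 -> fault, evict 0, frames [7, 5, 6]
At position 17, page 0 is evicted.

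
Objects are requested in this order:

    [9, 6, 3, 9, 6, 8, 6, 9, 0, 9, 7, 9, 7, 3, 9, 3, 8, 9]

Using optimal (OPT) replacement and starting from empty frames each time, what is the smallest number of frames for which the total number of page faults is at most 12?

f=1: 18 faults
f=2: 10 faults
f=3: 7 faults
f=4: 6 faults
f=5: 6 faults
f=6: 6 faults
Smallest f with faults ≤ 12 is 2.

2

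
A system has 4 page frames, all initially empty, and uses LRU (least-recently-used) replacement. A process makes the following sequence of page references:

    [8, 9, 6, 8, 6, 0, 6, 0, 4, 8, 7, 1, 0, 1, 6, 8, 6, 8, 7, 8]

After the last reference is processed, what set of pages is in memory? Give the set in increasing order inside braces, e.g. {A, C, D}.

{1, 6, 7, 8}

8 → miss, frames {8}
9 → miss, frames {8,9}
6 → miss, frames {8,9,6}
8 → hit
6 → hit
0 → miss, frames {9,8,6,0}
6 → hit
0 → hit
4 → miss, evict 9, frames {8,6,0,4}
8 → hit
7 → miss, evict 6, frames {0,4,8,7}
1 → miss, evict 0, frames {4,8,7,1}
0 → miss, evict 4, frames {8,7,1,0}
1 → hit
6 → miss, evict 8, frames {7,0,1,6}
8 → miss, evict 7, frames {0,1,6,8}
6 → hit
8 → hit
7 → miss, evict 0, frames {1,6,8,7}
8 → hit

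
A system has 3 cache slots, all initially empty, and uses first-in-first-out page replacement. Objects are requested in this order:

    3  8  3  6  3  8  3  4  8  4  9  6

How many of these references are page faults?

5

3: miss, frames (3)
8: miss, frames (3 8)
3: hit
6: miss, frames (3 8 6)
3: hit
8: hit
3: hit
4: miss, evict 3, frames (8 6 4)
8: hit
4: hit
9: miss, evict 8, frames (6 4 9)
6: hit
Page faults: 5.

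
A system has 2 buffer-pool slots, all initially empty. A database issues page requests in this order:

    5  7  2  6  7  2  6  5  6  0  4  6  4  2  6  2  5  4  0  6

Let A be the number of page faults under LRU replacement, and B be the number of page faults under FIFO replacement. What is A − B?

Under LRU: F F F F F F F F . F F F . F F . F F F F → 17 faults.
Under FIFO: F F F F F F F F . F F F . F . . F F F F → 16 faults.
A − B = 17 − 16 = 1.

1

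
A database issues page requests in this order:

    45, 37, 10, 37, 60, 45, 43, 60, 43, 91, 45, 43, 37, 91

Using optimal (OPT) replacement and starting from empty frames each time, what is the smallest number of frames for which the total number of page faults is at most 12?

f=1: 14 faults
f=2: 10 faults
f=3: 7 faults
f=4: 6 faults
f=5: 6 faults
f=6: 6 faults
Smallest f with faults ≤ 12 is 2.

2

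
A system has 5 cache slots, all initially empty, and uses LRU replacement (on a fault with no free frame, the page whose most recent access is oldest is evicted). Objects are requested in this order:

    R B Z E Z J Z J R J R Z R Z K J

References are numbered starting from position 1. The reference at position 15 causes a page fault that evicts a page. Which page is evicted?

pos 1: R -> miss, frames {R}
pos 2: B -> miss, frames {R,B}
pos 3: Z -> miss, frames {R,B,Z}
pos 4: E -> miss, frames {R,B,Z,E}
pos 5: Z -> hit
pos 6: J -> miss, frames {R,B,E,Z,J}
pos 7: Z -> hit
pos 8: J -> hit
pos 9: R -> hit
pos 10: J -> hit
pos 11: R -> hit
pos 12: Z -> hit
pos 13: R -> hit
pos 14: Z -> hit
pos 15: K -> miss, evict B, frames {E,J,R,Z,K}
At position 15, page B is evicted.

B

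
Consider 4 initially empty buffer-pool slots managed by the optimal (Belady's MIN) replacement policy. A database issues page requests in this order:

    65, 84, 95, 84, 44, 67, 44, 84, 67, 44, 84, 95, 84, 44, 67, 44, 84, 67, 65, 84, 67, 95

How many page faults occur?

6

65: fault, frames [65]
84: fault, frames [65, 84]
95: fault, frames [65, 84, 95]
84: hit
44: fault, frames [65, 84, 95, 44]
67: fault, evict 65, frames [84, 95, 44, 67]
44: hit
84: hit
67: hit
44: hit
84: hit
95: hit
84: hit
44: hit
67: hit
44: hit
84: hit
67: hit
65: fault, evict 44, frames [84, 95, 67, 65]
84: hit
67: hit
95: hit
Page faults: 6.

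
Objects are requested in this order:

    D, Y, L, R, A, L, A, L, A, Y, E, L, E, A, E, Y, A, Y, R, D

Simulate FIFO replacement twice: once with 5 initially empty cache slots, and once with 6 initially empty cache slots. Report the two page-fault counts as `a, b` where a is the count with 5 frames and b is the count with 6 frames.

5 frames: F F F F F . . . . . F . . . . . . . . F → 7 faults.
6 frames: F F F F F . . . . . F . . . . . . . . . → 6 faults.
6 < 7: adding a frame reduced faults, as is typical.

7, 6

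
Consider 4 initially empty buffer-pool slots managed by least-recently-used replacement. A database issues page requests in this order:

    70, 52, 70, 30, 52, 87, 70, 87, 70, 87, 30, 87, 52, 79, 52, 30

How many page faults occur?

70 → fault, frames {70}
52 → fault, frames {70,52}
70 → hit
30 → fault, frames {52,70,30}
52 → hit
87 → fault, frames {70,30,52,87}
70 → hit
87 → hit
70 → hit
87 → hit
30 → hit
87 → hit
52 → hit
79 → fault, evict 70, frames {30,87,52,79}
52 → hit
30 → hit
Page faults: 5.

5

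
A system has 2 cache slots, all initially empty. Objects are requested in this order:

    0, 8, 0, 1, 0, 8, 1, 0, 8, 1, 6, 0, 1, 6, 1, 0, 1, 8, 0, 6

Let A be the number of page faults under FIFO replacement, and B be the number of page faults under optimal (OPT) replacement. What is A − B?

7

Under FIFO: F F . F F F F F F F F F F F . F F F F F → 18 faults.
Under OPT: F F . F . F . F . F F . F . . F . F . F → 11 faults.
A − B = 18 − 11 = 7.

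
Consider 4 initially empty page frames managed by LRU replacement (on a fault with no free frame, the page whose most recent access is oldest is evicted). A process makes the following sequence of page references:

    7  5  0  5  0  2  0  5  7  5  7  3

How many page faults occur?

5

7 → fault, frames {7}
5 → fault, frames {7,5}
0 → fault, frames {7,5,0}
5 → hit
0 → hit
2 → fault, frames {7,5,0,2}
0 → hit
5 → hit
7 → hit
5 → hit
7 → hit
3 → fault, evict 2, frames {0,5,7,3}
Page faults: 5.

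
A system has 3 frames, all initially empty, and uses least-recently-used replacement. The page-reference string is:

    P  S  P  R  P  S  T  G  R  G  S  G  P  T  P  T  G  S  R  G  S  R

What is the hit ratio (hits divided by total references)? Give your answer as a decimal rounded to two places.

P -> miss, frames (P)
S -> miss, frames (P S)
P -> hit
R -> miss, frames (S P R)
P -> hit
S -> hit
T -> miss, evict R, frames (P S T)
G -> miss, evict P, frames (S T G)
R -> miss, evict S, frames (T G R)
G -> hit
S -> miss, evict T, frames (R G S)
G -> hit
P -> miss, evict R, frames (S G P)
T -> miss, evict S, frames (G P T)
P -> hit
T -> hit
G -> hit
S -> miss, evict P, frames (T G S)
R -> miss, evict T, frames (G S R)
G -> hit
S -> hit
R -> hit
Hits: 11 of 22 references → 11/22 = 0.5000.

0.50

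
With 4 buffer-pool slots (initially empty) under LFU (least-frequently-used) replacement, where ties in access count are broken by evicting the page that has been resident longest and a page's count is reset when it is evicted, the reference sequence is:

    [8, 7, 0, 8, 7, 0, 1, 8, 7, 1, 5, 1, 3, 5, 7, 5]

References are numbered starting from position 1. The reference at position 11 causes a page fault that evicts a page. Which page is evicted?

0

pos 1: 8 → fault, frames [8]
pos 2: 7 → fault, frames [8, 7]
pos 3: 0 → fault, frames [8, 7, 0]
pos 4: 8 → hit
pos 5: 7 → hit
pos 6: 0 → hit
pos 7: 1 → fault, frames [8, 7, 0, 1]
pos 8: 8 → hit
pos 9: 7 → hit
pos 10: 1 → hit
pos 11: 5 → fault, evict 0, frames [8, 7, 1, 5]
At position 11, page 0 is evicted.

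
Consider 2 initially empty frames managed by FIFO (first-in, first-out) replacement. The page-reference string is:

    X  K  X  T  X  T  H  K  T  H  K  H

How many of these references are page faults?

9

X -> fault, frames [X]
K -> fault, frames [X, K]
X -> hit
T -> fault, evict X, frames [K, T]
X -> fault, evict K, frames [T, X]
T -> hit
H -> fault, evict T, frames [X, H]
K -> fault, evict X, frames [H, K]
T -> fault, evict H, frames [K, T]
H -> fault, evict K, frames [T, H]
K -> fault, evict T, frames [H, K]
H -> hit
Page faults: 9.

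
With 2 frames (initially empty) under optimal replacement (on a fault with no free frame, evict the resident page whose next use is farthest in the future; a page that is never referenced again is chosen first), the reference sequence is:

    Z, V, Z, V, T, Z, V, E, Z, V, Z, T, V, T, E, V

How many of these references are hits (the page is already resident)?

Z → miss, frames (Z)
V → miss, frames (Z V)
Z → hit
V → hit
T → miss, evict V, frames (Z T)
Z → hit
V → miss, evict T, frames (Z V)
E → miss, evict V, frames (Z E)
Z → hit
V → miss, evict E, frames (Z V)
Z → hit
T → miss, evict Z, frames (V T)
V → hit
T → hit
E → miss, evict T, frames (V E)
V → hit
Hits: 8.

8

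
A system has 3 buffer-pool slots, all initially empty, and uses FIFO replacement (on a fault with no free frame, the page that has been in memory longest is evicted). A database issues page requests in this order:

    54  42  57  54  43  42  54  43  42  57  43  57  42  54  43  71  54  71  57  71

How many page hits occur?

54: miss, frames [54]
42: miss, frames [54, 42]
57: miss, frames [54, 42, 57]
54: hit
43: miss, evict 54, frames [42, 57, 43]
42: hit
54: miss, evict 42, frames [57, 43, 54]
43: hit
42: miss, evict 57, frames [43, 54, 42]
57: miss, evict 43, frames [54, 42, 57]
43: miss, evict 54, frames [42, 57, 43]
57: hit
42: hit
54: miss, evict 42, frames [57, 43, 54]
43: hit
71: miss, evict 57, frames [43, 54, 71]
54: hit
71: hit
57: miss, evict 43, frames [54, 71, 57]
71: hit
Hits: 9.

9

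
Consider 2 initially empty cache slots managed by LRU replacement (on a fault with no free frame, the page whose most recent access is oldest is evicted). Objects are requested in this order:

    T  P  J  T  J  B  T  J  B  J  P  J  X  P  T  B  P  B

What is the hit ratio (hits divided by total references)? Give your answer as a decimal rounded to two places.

0.22

T: fault, frames [T]
P: fault, frames [T, P]
J: fault, evict T, frames [P, J]
T: fault, evict P, frames [J, T]
J: hit
B: fault, evict T, frames [J, B]
T: fault, evict J, frames [B, T]
J: fault, evict B, frames [T, J]
B: fault, evict T, frames [J, B]
J: hit
P: fault, evict B, frames [J, P]
J: hit
X: fault, evict P, frames [J, X]
P: fault, evict J, frames [X, P]
T: fault, evict X, frames [P, T]
B: fault, evict P, frames [T, B]
P: fault, evict T, frames [B, P]
B: hit
Hits: 4 of 18 references → 4/18 = 0.2222.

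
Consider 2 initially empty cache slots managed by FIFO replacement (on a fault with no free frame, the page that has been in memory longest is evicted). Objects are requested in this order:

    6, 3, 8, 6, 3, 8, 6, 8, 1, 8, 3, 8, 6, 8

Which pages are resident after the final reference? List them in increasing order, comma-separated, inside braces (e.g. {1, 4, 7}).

{6, 8}

6 → miss, frames [6]
3 → miss, frames [6, 3]
8 → miss, evict 6, frames [3, 8]
6 → miss, evict 3, frames [8, 6]
3 → miss, evict 8, frames [6, 3]
8 → miss, evict 6, frames [3, 8]
6 → miss, evict 3, frames [8, 6]
8 → hit
1 → miss, evict 8, frames [6, 1]
8 → miss, evict 6, frames [1, 8]
3 → miss, evict 1, frames [8, 3]
8 → hit
6 → miss, evict 8, frames [3, 6]
8 → miss, evict 3, frames [6, 8]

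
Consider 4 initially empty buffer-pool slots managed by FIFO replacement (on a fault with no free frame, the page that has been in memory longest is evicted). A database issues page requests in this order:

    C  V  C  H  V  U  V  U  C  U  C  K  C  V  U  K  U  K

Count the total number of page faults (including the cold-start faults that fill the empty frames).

C → fault, frames {C}
V → fault, frames {C,V}
C → hit
H → fault, frames {C,V,H}
V → hit
U → fault, frames {C,V,H,U}
V → hit
U → hit
C → hit
U → hit
C → hit
K → fault, evict C, frames {V,H,U,K}
C → fault, evict V, frames {H,U,K,C}
V → fault, evict H, frames {U,K,C,V}
U → hit
K → hit
U → hit
K → hit
Page faults: 7.

7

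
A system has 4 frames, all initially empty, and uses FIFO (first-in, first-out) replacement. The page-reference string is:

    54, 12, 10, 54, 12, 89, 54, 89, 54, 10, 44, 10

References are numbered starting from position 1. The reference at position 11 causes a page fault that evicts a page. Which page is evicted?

pos 1: 54: miss, frames [54]
pos 2: 12: miss, frames [54, 12]
pos 3: 10: miss, frames [54, 12, 10]
pos 4: 54: hit
pos 5: 12: hit
pos 6: 89: miss, frames [54, 12, 10, 89]
pos 7: 54: hit
pos 8: 89: hit
pos 9: 54: hit
pos 10: 10: hit
pos 11: 44: miss, evict 54, frames [12, 10, 89, 44]
At position 11, page 54 is evicted.

54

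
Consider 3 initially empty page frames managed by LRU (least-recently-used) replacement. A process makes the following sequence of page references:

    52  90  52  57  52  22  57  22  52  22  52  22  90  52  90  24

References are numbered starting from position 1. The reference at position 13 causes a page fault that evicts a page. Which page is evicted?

pos 1: 52 → fault, frames (52)
pos 2: 90 → fault, frames (52 90)
pos 3: 52 → hit
pos 4: 57 → fault, frames (90 52 57)
pos 5: 52 → hit
pos 6: 22 → fault, evict 90, frames (57 52 22)
pos 7: 57 → hit
pos 8: 22 → hit
pos 9: 52 → hit
pos 10: 22 → hit
pos 11: 52 → hit
pos 12: 22 → hit
pos 13: 90 → fault, evict 57, frames (52 22 90)
At position 13, page 57 is evicted.

57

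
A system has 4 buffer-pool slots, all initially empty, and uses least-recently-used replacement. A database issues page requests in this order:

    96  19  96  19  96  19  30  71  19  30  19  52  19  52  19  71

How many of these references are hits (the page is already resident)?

96: miss, frames (96)
19: miss, frames (96 19)
96: hit
19: hit
96: hit
19: hit
30: miss, frames (96 19 30)
71: miss, frames (96 19 30 71)
19: hit
30: hit
19: hit
52: miss, evict 96, frames (71 30 19 52)
19: hit
52: hit
19: hit
71: hit
Hits: 11.

11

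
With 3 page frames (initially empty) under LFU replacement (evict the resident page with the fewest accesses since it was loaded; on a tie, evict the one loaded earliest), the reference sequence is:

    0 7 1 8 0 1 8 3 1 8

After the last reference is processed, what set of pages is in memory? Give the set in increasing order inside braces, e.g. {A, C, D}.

{1, 3, 8}

0 → miss, frames (0)
7 → miss, frames (0 7)
1 → miss, frames (0 7 1)
8 → miss, evict 0, frames (7 1 8)
0 → miss, evict 7, frames (1 8 0)
1 → hit
8 → hit
3 → miss, evict 0, frames (1 8 3)
1 → hit
8 → hit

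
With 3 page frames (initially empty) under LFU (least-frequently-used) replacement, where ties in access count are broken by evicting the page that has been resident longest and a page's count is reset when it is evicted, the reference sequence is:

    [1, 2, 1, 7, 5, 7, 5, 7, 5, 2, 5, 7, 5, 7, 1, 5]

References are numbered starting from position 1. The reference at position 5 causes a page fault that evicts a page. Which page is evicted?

2

pos 1: 1: miss, frames [1]
pos 2: 2: miss, frames [1, 2]
pos 3: 1: hit
pos 4: 7: miss, frames [1, 2, 7]
pos 5: 5: miss, evict 2, frames [1, 7, 5]
At position 5, page 2 is evicted.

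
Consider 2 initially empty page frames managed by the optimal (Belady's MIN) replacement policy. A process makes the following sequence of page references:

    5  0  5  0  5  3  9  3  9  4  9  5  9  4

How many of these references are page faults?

7

5: miss, frames {5}
0: miss, frames {5,0}
5: hit
0: hit
5: hit
3: miss, evict 0, frames {5,3}
9: miss, evict 5, frames {3,9}
3: hit
9: hit
4: miss, evict 3, frames {9,4}
9: hit
5: miss, evict 4, frames {9,5}
9: hit
4: miss, evict 5, frames {9,4}
Page faults: 7.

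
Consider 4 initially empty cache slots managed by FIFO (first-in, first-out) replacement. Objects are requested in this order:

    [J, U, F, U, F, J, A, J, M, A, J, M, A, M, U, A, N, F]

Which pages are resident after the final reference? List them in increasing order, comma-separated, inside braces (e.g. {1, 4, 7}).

{F, J, N, U}

J → miss, frames (J)
U → miss, frames (J U)
F → miss, frames (J U F)
U → hit
F → hit
J → hit
A → miss, frames (J U F A)
J → hit
M → miss, evict J, frames (U F A M)
A → hit
J → miss, evict U, frames (F A M J)
M → hit
A → hit
M → hit
U → miss, evict F, frames (A M J U)
A → hit
N → miss, evict A, frames (M J U N)
F → miss, evict M, frames (J U N F)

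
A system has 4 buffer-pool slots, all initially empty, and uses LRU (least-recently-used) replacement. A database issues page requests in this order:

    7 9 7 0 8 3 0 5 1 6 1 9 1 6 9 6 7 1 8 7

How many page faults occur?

7: miss, frames [7]
9: miss, frames [7, 9]
7: hit
0: miss, frames [9, 7, 0]
8: miss, frames [9, 7, 0, 8]
3: miss, evict 9, frames [7, 0, 8, 3]
0: hit
5: miss, evict 7, frames [8, 3, 0, 5]
1: miss, evict 8, frames [3, 0, 5, 1]
6: miss, evict 3, frames [0, 5, 1, 6]
1: hit
9: miss, evict 0, frames [5, 6, 1, 9]
1: hit
6: hit
9: hit
6: hit
7: miss, evict 5, frames [1, 9, 6, 7]
1: hit
8: miss, evict 9, frames [6, 7, 1, 8]
7: hit
Page faults: 11.

11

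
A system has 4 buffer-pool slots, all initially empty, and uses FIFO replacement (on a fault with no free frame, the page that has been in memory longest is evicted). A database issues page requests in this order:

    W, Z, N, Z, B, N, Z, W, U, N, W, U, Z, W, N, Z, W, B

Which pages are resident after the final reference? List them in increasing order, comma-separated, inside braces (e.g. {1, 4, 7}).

W -> fault, frames (W)
Z -> fault, frames (W Z)
N -> fault, frames (W Z N)
Z -> hit
B -> fault, frames (W Z N B)
N -> hit
Z -> hit
W -> hit
U -> fault, evict W, frames (Z N B U)
N -> hit
W -> fault, evict Z, frames (N B U W)
U -> hit
Z -> fault, evict N, frames (B U W Z)
W -> hit
N -> fault, evict B, frames (U W Z N)
Z -> hit
W -> hit
B -> fault, evict U, frames (W Z N B)

{B, N, W, Z}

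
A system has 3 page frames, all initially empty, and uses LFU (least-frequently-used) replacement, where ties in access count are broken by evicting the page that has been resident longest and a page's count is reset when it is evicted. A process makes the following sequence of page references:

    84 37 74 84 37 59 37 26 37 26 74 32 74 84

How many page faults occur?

9

84 -> miss, frames [84]
37 -> miss, frames [84, 37]
74 -> miss, frames [84, 37, 74]
84 -> hit
37 -> hit
59 -> miss, evict 74, frames [84, 37, 59]
37 -> hit
26 -> miss, evict 59, frames [84, 37, 26]
37 -> hit
26 -> hit
74 -> miss, evict 84, frames [37, 26, 74]
32 -> miss, evict 74, frames [37, 26, 32]
74 -> miss, evict 32, frames [37, 26, 74]
84 -> miss, evict 74, frames [37, 26, 84]
Page faults: 9.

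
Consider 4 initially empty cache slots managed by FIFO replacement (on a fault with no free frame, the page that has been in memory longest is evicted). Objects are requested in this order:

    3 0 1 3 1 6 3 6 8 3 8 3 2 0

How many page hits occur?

6

3 -> fault, frames (3)
0 -> fault, frames (3 0)
1 -> fault, frames (3 0 1)
3 -> hit
1 -> hit
6 -> fault, frames (3 0 1 6)
3 -> hit
6 -> hit
8 -> fault, evict 3, frames (0 1 6 8)
3 -> fault, evict 0, frames (1 6 8 3)
8 -> hit
3 -> hit
2 -> fault, evict 1, frames (6 8 3 2)
0 -> fault, evict 6, frames (8 3 2 0)
Hits: 6.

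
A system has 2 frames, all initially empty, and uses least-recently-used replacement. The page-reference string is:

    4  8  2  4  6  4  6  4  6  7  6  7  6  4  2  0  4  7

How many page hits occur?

7

4 -> fault, frames {4}
8 -> fault, frames {4,8}
2 -> fault, evict 4, frames {8,2}
4 -> fault, evict 8, frames {2,4}
6 -> fault, evict 2, frames {4,6}
4 -> hit
6 -> hit
4 -> hit
6 -> hit
7 -> fault, evict 4, frames {6,7}
6 -> hit
7 -> hit
6 -> hit
4 -> fault, evict 7, frames {6,4}
2 -> fault, evict 6, frames {4,2}
0 -> fault, evict 4, frames {2,0}
4 -> fault, evict 2, frames {0,4}
7 -> fault, evict 0, frames {4,7}
Hits: 7.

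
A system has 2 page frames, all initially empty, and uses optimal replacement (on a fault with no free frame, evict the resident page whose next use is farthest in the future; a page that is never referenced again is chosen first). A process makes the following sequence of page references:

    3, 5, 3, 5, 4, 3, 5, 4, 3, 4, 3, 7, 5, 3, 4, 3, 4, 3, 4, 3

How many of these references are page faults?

3: fault, frames (3)
5: fault, frames (3 5)
3: hit
5: hit
4: fault, evict 5, frames (3 4)
3: hit
5: fault, evict 3, frames (4 5)
4: hit
3: fault, evict 5, frames (4 3)
4: hit
3: hit
7: fault, evict 4, frames (3 7)
5: fault, evict 7, frames (3 5)
3: hit
4: fault, evict 5, frames (3 4)
3: hit
4: hit
3: hit
4: hit
3: hit
Page faults: 8.

8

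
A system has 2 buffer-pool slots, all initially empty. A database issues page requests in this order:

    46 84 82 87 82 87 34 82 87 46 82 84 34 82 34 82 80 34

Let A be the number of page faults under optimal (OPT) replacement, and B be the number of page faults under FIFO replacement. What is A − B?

-4

Under OPT: F F F F . . F . F F . F F . . . F . → 10 faults.
Under FIFO: F F F F . . F F F F F F F F . . F F → 14 faults.
A − B = 10 − 14 = -4.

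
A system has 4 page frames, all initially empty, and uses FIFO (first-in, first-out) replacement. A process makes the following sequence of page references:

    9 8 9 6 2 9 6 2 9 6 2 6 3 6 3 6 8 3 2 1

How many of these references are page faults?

9: miss, frames {9}
8: miss, frames {9,8}
9: hit
6: miss, frames {9,8,6}
2: miss, frames {9,8,6,2}
9: hit
6: hit
2: hit
9: hit
6: hit
2: hit
6: hit
3: miss, evict 9, frames {8,6,2,3}
6: hit
3: hit
6: hit
8: hit
3: hit
2: hit
1: miss, evict 8, frames {6,2,3,1}
Page faults: 6.

6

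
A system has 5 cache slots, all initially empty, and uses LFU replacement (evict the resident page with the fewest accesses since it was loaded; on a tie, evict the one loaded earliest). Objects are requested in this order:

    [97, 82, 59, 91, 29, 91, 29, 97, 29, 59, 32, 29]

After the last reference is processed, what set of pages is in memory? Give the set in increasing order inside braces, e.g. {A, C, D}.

{29, 32, 59, 91, 97}

97 → fault, frames [97]
82 → fault, frames [97, 82]
59 → fault, frames [97, 82, 59]
91 → fault, frames [97, 82, 59, 91]
29 → fault, frames [97, 82, 59, 91, 29]
91 → hit
29 → hit
97 → hit
29 → hit
59 → hit
32 → fault, evict 82, frames [97, 59, 91, 29, 32]
29 → hit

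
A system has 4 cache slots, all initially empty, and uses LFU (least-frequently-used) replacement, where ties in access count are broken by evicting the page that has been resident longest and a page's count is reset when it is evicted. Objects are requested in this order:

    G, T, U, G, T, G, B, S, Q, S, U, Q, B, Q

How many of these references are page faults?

10

G → fault, frames (G)
T → fault, frames (G T)
U → fault, frames (G T U)
G → hit
T → hit
G → hit
B → fault, frames (G T U B)
S → fault, evict U, frames (G T B S)
Q → fault, evict B, frames (G T S Q)
S → hit
U → fault, evict Q, frames (G T S U)
Q → fault, evict U, frames (G T S Q)
B → fault, evict Q, frames (G T S B)
Q → fault, evict B, frames (G T S Q)
Page faults: 10.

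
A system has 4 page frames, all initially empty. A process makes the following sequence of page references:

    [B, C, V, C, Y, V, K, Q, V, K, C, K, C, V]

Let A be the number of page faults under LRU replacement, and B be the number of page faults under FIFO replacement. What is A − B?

-1

Under LRU: F F F . F . F F . . F . . . → 7 faults.
Under FIFO: F F F . F . F F . . F . . F → 8 faults.
A − B = 7 − 8 = -1.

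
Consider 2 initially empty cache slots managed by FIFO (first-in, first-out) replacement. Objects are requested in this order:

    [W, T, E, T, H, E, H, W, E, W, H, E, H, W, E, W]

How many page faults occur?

W: fault, frames [W]
T: fault, frames [W, T]
E: fault, evict W, frames [T, E]
T: hit
H: fault, evict T, frames [E, H]
E: hit
H: hit
W: fault, evict E, frames [H, W]
E: fault, evict H, frames [W, E]
W: hit
H: fault, evict W, frames [E, H]
E: hit
H: hit
W: fault, evict E, frames [H, W]
E: fault, evict H, frames [W, E]
W: hit
Page faults: 9.

9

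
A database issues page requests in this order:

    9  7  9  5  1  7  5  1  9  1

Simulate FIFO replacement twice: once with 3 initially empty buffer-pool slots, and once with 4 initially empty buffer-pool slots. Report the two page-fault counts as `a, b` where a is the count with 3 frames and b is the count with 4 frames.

5, 4

3 frames: F F . F F . . . F . → 5 faults.
4 frames: F F . F F . . . . . → 4 faults.
4 < 5: adding a frame reduced faults, as is typical.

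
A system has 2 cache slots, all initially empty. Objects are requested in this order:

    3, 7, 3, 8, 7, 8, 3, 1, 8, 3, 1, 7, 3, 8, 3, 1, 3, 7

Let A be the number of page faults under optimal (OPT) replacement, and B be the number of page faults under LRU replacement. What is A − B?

Under OPT: F F . F . . F F . F . F . F . F . F → 10 faults.
Under LRU: F F . F F . F F F F F F F F . F . F → 14 faults.
A − B = 10 − 14 = -4.

-4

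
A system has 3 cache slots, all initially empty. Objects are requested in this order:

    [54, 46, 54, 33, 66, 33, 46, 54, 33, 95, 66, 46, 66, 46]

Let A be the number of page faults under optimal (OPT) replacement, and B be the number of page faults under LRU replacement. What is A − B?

Under OPT: F F . F F . . F . F . F . . → 7 faults.
Under LRU: F F . F F . F F . F F F . . → 9 faults.
A − B = 7 − 9 = -2.

-2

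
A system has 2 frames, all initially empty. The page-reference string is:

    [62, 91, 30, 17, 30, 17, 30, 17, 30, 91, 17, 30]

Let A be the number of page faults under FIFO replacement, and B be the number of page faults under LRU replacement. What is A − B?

-1

Under FIFO: F F F F . . . . . F . F → 6 faults.
Under LRU: F F F F . . . . . F F F → 7 faults.
A − B = 6 − 7 = -1.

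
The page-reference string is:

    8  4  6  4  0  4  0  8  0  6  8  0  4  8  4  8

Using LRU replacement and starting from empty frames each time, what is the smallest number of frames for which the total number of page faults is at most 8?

3

f=1: 16 faults
f=2: 10 faults
f=3: 7 faults
f=4: 4 faults
Smallest f with faults ≤ 8 is 3.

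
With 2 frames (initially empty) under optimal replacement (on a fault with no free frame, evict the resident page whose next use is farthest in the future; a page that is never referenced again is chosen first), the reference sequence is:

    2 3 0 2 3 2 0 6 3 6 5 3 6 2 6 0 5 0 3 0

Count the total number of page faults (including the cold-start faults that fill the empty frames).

2 -> fault, frames {2}
3 -> fault, frames {2,3}
0 -> fault, evict 3, frames {2,0}
2 -> hit
3 -> fault, evict 0, frames {2,3}
2 -> hit
0 -> fault, evict 2, frames {3,0}
6 -> fault, evict 0, frames {3,6}
3 -> hit
6 -> hit
5 -> fault, evict 6, frames {3,5}
3 -> hit
6 -> fault, evict 3, frames {5,6}
2 -> fault, evict 5, frames {6,2}
6 -> hit
0 -> fault, evict 2, frames {6,0}
5 -> fault, evict 6, frames {0,5}
0 -> hit
3 -> fault, evict 5, frames {0,3}
0 -> hit
Page faults: 12.

12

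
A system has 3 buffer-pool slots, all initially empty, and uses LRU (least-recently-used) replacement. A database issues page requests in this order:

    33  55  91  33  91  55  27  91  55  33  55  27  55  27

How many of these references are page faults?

33 -> fault, frames {33}
55 -> fault, frames {33,55}
91 -> fault, frames {33,55,91}
33 -> hit
91 -> hit
55 -> hit
27 -> fault, evict 33, frames {91,55,27}
91 -> hit
55 -> hit
33 -> fault, evict 27, frames {91,55,33}
55 -> hit
27 -> fault, evict 91, frames {33,55,27}
55 -> hit
27 -> hit
Page faults: 6.

6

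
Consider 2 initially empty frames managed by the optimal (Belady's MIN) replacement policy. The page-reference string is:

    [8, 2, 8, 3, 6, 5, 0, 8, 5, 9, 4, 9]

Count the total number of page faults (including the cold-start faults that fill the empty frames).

9

8: miss, frames {8}
2: miss, frames {8,2}
8: hit
3: miss, evict 2, frames {8,3}
6: miss, evict 3, frames {8,6}
5: miss, evict 6, frames {8,5}
0: miss, evict 5, frames {8,0}
8: hit
5: miss, evict 0, frames {8,5}
9: miss, evict 5, frames {8,9}
4: miss, evict 8, frames {9,4}
9: hit
Page faults: 9.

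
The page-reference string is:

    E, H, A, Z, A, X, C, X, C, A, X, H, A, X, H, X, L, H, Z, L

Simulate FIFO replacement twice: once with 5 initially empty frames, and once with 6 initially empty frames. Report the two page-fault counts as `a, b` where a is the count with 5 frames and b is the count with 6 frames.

8, 7

5 frames: F F F F . F F . . . . . . . . . F F . . → 8 faults.
6 frames: F F F F . F F . . . . . . . . . F . . . → 7 faults.
7 < 8: adding a frame reduced faults, as is typical.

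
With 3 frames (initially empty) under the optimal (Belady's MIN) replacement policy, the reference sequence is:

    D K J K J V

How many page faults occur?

D → miss, frames [D]
K → miss, frames [D, K]
J → miss, frames [D, K, J]
K → hit
J → hit
V → miss, evict J, frames [D, K, V]
Page faults: 4.

4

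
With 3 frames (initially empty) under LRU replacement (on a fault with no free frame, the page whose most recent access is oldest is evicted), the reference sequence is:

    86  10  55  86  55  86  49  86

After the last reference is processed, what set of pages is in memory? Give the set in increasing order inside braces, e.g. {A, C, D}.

{49, 55, 86}

86: fault, frames {86}
10: fault, frames {86,10}
55: fault, frames {86,10,55}
86: hit
55: hit
86: hit
49: fault, evict 10, frames {55,86,49}
86: hit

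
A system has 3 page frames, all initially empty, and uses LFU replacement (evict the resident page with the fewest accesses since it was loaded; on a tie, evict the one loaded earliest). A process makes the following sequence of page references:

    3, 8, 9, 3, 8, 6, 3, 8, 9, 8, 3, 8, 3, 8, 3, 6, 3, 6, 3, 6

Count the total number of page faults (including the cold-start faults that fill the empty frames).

6

3 → fault, frames {3}
8 → fault, frames {3,8}
9 → fault, frames {3,8,9}
3 → hit
8 → hit
6 → fault, evict 9, frames {3,8,6}
3 → hit
8 → hit
9 → fault, evict 6, frames {3,8,9}
8 → hit
3 → hit
8 → hit
3 → hit
8 → hit
3 → hit
6 → fault, evict 9, frames {3,8,6}
3 → hit
6 → hit
3 → hit
6 → hit
Page faults: 6.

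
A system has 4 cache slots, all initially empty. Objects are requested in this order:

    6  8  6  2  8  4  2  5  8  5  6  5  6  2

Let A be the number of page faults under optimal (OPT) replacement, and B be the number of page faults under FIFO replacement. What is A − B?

-1

Under OPT: F F . F . F . F . . . . . . → 5 faults.
Under FIFO: F F . F . F . F . . F . . . → 6 faults.
A − B = 5 − 6 = -1.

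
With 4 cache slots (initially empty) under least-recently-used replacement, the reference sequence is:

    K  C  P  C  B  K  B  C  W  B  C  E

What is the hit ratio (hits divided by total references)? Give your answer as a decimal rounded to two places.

K: fault, frames [K]
C: fault, frames [K, C]
P: fault, frames [K, C, P]
C: hit
B: fault, frames [K, P, C, B]
K: hit
B: hit
C: hit
W: fault, evict P, frames [K, B, C, W]
B: hit
C: hit
E: fault, evict K, frames [W, B, C, E]
Hits: 6 of 12 references → 6/12 = 0.5000.

0.50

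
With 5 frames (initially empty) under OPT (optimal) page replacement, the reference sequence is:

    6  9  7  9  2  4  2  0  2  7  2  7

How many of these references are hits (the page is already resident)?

6: fault, frames [6]
9: fault, frames [6, 9]
7: fault, frames [6, 9, 7]
9: hit
2: fault, frames [6, 9, 7, 2]
4: fault, frames [6, 9, 7, 2, 4]
2: hit
0: fault, evict 4, frames [6, 9, 7, 2, 0]
2: hit
7: hit
2: hit
7: hit
Hits: 6.

6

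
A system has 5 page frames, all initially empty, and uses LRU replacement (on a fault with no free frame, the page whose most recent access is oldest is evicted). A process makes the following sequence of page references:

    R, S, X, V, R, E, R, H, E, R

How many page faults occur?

6

R -> fault, frames (R)
S -> fault, frames (R S)
X -> fault, frames (R S X)
V -> fault, frames (R S X V)
R -> hit
E -> fault, frames (S X V R E)
R -> hit
H -> fault, evict S, frames (X V E R H)
E -> hit
R -> hit
Page faults: 6.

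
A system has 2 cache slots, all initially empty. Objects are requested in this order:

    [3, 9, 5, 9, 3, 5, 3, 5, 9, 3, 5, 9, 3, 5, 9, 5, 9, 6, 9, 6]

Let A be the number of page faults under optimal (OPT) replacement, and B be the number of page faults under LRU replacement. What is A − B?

Under OPT: F F F . F . . . F . F . F . F . . F . . → 9 faults.
Under LRU: F F F . F F . . F F F F F F F . . F . . → 13 faults.
A − B = 9 − 13 = -4.

-4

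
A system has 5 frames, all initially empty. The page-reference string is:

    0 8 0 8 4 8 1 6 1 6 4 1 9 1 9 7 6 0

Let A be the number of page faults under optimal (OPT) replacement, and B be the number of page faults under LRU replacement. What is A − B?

-1

Under OPT: F F . . F . F F . . . . F . . F . . → 7 faults.
Under LRU: F F . . F . F F . . . . F . . F . F → 8 faults.
A − B = 7 − 8 = -1.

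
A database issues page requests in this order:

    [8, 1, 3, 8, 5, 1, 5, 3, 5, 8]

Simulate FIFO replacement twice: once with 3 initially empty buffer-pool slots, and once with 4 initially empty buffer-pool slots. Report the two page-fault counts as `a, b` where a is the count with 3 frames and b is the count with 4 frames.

5, 4

3 frames: F F F . F . . . . F → 5 faults.
4 frames: F F F . F . . . . . → 4 faults.
4 < 5: adding a frame reduced faults, as is typical.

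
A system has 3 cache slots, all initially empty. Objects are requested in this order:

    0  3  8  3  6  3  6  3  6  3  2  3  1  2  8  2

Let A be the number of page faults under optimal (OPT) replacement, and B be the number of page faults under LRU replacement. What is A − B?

Under OPT: F F F . F . . . . . F . F . . . → 6 faults.
Under LRU: F F F . F . . . . . F . F . F . → 7 faults.
A − B = 6 − 7 = -1.

-1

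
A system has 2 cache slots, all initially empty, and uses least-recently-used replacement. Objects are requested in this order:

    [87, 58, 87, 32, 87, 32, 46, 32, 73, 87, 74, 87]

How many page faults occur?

87 → fault, frames [87]
58 → fault, frames [87, 58]
87 → hit
32 → fault, evict 58, frames [87, 32]
87 → hit
32 → hit
46 → fault, evict 87, frames [32, 46]
32 → hit
73 → fault, evict 46, frames [32, 73]
87 → fault, evict 32, frames [73, 87]
74 → fault, evict 73, frames [87, 74]
87 → hit
Page faults: 7.

7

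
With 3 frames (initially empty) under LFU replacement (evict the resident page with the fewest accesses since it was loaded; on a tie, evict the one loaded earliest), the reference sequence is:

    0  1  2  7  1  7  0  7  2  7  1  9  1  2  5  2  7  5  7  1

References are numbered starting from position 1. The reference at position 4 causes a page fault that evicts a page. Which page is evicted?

pos 1: 0 → fault, frames {0}
pos 2: 1 → fault, frames {0,1}
pos 3: 2 → fault, frames {0,1,2}
pos 4: 7 → fault, evict 0, frames {1,2,7}
At position 4, page 0 is evicted.

0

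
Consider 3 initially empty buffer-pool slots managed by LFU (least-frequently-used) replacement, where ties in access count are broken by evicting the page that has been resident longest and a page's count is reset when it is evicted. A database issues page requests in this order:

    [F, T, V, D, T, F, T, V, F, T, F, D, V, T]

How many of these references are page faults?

8

F → fault, frames [F]
T → fault, frames [F, T]
V → fault, frames [F, T, V]
D → fault, evict F, frames [T, V, D]
T → hit
F → fault, evict V, frames [T, D, F]
T → hit
V → fault, evict D, frames [T, F, V]
F → hit
T → hit
F → hit
D → fault, evict V, frames [T, F, D]
V → fault, evict D, frames [T, F, V]
T → hit
Page faults: 8.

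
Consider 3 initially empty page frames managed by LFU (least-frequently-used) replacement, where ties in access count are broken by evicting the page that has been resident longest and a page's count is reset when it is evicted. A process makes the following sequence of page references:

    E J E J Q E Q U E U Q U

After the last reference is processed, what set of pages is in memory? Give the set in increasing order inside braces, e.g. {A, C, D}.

{E, Q, U}

E: fault, frames [E]
J: fault, frames [E, J]
E: hit
J: hit
Q: fault, frames [E, J, Q]
E: hit
Q: hit
U: fault, evict J, frames [E, Q, U]
E: hit
U: hit
Q: hit
U: hit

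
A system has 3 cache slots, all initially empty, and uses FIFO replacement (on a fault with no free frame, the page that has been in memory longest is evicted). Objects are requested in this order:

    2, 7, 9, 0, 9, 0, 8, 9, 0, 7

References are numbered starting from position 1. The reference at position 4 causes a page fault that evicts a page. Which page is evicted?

2

pos 1: 2: miss, frames (2)
pos 2: 7: miss, frames (2 7)
pos 3: 9: miss, frames (2 7 9)
pos 4: 0: miss, evict 2, frames (7 9 0)
At position 4, page 2 is evicted.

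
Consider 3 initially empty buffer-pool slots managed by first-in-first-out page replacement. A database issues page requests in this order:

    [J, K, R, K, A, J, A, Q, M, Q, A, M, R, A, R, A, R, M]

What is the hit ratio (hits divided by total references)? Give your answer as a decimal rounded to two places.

J -> miss, frames [J]
K -> miss, frames [J, K]
R -> miss, frames [J, K, R]
K -> hit
A -> miss, evict J, frames [K, R, A]
J -> miss, evict K, frames [R, A, J]
A -> hit
Q -> miss, evict R, frames [A, J, Q]
M -> miss, evict A, frames [J, Q, M]
Q -> hit
A -> miss, evict J, frames [Q, M, A]
M -> hit
R -> miss, evict Q, frames [M, A, R]
A -> hit
R -> hit
A -> hit
R -> hit
M -> hit
Hits: 9 of 18 references → 9/18 = 0.5000.

0.50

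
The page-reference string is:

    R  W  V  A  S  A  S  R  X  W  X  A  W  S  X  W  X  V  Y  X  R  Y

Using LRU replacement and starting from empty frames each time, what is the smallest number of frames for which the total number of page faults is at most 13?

f=1: 22 faults
f=2: 18 faults
f=3: 14 faults
f=4: 13 faults
f=5: 10 faults
f=6: 8 faults
f=7: 7 faults
Smallest f with faults ≤ 13 is 4.

4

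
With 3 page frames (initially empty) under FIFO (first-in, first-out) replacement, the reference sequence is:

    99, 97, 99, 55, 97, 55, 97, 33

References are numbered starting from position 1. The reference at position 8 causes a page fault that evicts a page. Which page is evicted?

99

pos 1: 99 -> miss, frames (99)
pos 2: 97 -> miss, frames (99 97)
pos 3: 99 -> hit
pos 4: 55 -> miss, frames (99 97 55)
pos 5: 97 -> hit
pos 6: 55 -> hit
pos 7: 97 -> hit
pos 8: 33 -> miss, evict 99, frames (97 55 33)
At position 8, page 99 is evicted.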